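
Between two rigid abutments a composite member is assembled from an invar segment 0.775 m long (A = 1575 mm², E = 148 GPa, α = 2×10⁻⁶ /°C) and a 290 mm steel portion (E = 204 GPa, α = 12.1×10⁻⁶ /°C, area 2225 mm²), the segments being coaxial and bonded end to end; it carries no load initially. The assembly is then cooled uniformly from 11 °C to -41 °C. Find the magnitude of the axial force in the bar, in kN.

With the walls removed the bar would change length by δ_free = Σ αᵢΔT Lᵢ = 2×10⁻⁶×52×775 + 12.1×10⁻⁶×52×290 = 0.2631 mm.
The rigid supports impose zero overall length change; the single axial force P common to all segments must satisfy P Σ Lᵢ/(AᵢEᵢ) = δ_free.
The series flexibility is Σ Lᵢ/(AᵢEᵢ) = 775/(1575×148×10³) + 290/(2225×204×10³) = 3.964×10⁻⁶ mm/N.
So P = 0.2631 / 3.964×10⁻⁶ = 66.37 kN, tensile.

P ≈ 66.4 kN (tensile)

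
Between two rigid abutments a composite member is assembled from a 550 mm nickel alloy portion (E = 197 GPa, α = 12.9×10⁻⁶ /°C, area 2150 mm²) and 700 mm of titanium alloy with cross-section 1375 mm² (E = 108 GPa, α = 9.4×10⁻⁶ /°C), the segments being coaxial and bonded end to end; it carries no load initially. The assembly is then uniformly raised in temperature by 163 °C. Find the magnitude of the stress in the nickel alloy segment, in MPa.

σ ≈ 172 MPa (compressive)

If the supports were absent, the total length change would be Σ αᵢΔT Lᵢ = 12.9×10⁻⁶×163×550 + 9.4×10⁻⁶×163×700 = 2.229 mm.
The walls prevent any net length change, so an axial force P (same in every segment) develops. Compatibility: P · Σ Lᵢ/(AᵢEᵢ) = δ_free.
The series flexibility is Σ Lᵢ/(AᵢEᵢ) = 550/(2150×197×10³) + 700/(1375×108×10³) = 6.012×10⁻⁶ mm/N.
Hence P = δ_free / Σ(L/AE) = 2.229/6.012×10⁻⁶ = 370.7 kN (compressive).
σ_{nickel alloy} = P / A = 370700 / 2150 = 172.4 MPa.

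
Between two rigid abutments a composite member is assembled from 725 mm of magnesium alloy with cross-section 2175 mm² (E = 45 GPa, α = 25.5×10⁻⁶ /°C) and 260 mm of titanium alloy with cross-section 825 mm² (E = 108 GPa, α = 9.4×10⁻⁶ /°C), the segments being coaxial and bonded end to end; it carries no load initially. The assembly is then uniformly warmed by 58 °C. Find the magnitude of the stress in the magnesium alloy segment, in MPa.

With the walls removed the bar would change length by δ_free = Σ αᵢΔT Lᵢ = 25.5×10⁻⁶×58×725 + 9.4×10⁻⁶×58×260 = 1.214 mm.
Since the ends are fixed, an axial force P builds up, equal in every segment, with P · Σ Lᵢ/(AᵢEᵢ) = δ_free.
Σ Lᵢ/(AᵢEᵢ) = 725/(2175×45×10³) + 260/(825×108×10³) = 1.033×10⁻⁵ mm/N.
P = 1.214 / 1.033×10⁻⁵ = 117600 N = 117.6 kN, compressive.
σ_{magnesium alloy} = P / A = 117600 / 2175 = 54.06 MPa.

σ ≈ 54.1 MPa (compressive)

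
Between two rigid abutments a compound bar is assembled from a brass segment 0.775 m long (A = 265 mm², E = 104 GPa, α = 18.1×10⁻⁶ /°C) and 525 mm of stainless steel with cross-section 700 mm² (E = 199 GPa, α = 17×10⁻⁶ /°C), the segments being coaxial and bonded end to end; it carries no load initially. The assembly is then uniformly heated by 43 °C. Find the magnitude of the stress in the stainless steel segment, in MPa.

With the walls removed the bar would change length by δ_free = Σ αᵢΔT Lᵢ = 18.1×10⁻⁶×43×775 + 17×10⁻⁶×43×525 = 0.987 mm.
The walls prevent any net length change, so an axial force P (same in every segment) develops. Compatibility: P · Σ Lᵢ/(AᵢEᵢ) = δ_free.
Σ Lᵢ/(AᵢEᵢ) = 775/(265×104×10³) + 525/(700×199×10³) = 3.189×10⁻⁵ mm/N.
P = 0.987 / 3.189×10⁻⁵ = 30950 N = 30.95 kN, compressive.
σ_{stainless steel} = P / A = 30950 / 700 = 44.21 MPa.

σ ≈ 44.2 MPa (compressive)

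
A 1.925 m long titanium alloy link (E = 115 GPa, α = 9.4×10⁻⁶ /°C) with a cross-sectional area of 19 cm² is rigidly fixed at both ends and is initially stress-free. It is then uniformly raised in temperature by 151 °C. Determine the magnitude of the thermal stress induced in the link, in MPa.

The supports are rigid, so the total axial strain is zero. The restrained thermal strain is ε = αΔT = 9.4×10⁻⁶ × 151 = 1419.4×10⁻⁶.
The stress required to suppress this strain is σ = Eε = 115×10³ × 1419.4×10⁻⁶ = 163.2 MPa, compressive since the link is trying to expand.

σ ≈ 163 MPa (compressive)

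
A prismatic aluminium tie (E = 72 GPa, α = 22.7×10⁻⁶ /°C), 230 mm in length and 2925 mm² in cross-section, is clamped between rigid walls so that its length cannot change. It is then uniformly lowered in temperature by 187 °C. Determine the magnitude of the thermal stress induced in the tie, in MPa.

σ ≈ 306 MPa (tensile)

The supports are rigid, so the total axial strain is zero. The restrained thermal strain is ε = αΔT = 22.7×10⁻⁶ × 187 = 4244.9×10⁻⁶.
Hence σ = E·αΔT = 72×10³ × 4244.9×10⁻⁶ = 305.6 MPa, tensile.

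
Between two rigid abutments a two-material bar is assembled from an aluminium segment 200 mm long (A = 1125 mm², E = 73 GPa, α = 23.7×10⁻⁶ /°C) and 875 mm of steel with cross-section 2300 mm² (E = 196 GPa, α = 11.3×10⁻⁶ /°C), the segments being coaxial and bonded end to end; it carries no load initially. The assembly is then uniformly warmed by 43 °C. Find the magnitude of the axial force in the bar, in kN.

Free thermal expansion of the whole bar: Σ αᵢΔT Lᵢ = 23.7×10⁻⁶×43×200 + 11.3×10⁻⁶×43×875 = 0.629 mm.
The walls prevent any net length change, so an axial force P (same in every segment) develops. Compatibility: P · Σ Lᵢ/(AᵢEᵢ) = δ_free.
The series flexibility is Σ Lᵢ/(AᵢEᵢ) = 200/(1125×73×10³) + 875/(2300×196×10³) = 4.376×10⁻⁶ mm/N.
Hence P = δ_free / Σ(L/AE) = 0.629/4.376×10⁻⁶ = 143.7 kN (compressive).

P ≈ 144 kN (compressive)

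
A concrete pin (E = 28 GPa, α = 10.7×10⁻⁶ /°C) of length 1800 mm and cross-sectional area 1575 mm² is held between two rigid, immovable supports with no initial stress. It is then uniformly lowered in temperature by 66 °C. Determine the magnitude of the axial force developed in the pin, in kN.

The ends cannot move, so σ = EαΔT = 28×10³ × 10.7×10⁻⁶ × 66 = 19.77 MPa.
Then P = σA = 19.77 × 1575 mm² = 31.14 kN, tensile.

P ≈ 31.1 kN (tensile)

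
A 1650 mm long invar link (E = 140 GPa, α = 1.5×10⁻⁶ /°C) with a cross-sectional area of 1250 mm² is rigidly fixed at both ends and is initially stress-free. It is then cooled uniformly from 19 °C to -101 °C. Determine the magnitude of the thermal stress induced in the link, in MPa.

The supports are rigid, so the total axial strain is zero. The restrained thermal strain is ε = αΔT = 1.5×10⁻⁶ × 120 = 180×10⁻⁶.
Hence σ = E·αΔT = 140×10³ × 180×10⁻⁶ = 25.2 MPa, tensile.

σ ≈ 25.2 MPa (tensile)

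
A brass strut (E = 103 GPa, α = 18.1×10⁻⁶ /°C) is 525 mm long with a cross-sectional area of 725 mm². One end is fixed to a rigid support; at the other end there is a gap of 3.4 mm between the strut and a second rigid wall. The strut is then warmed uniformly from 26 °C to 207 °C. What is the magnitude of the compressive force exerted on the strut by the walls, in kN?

P ≈ 0 kN

If the wall were absent the strut would grow by αΔT L = 18.1×10⁻⁶ × 181 × 525 = 1.72 mm.
Since δ_free = 1.72 mm is less than the 3.4 mm gap, the strut never touches the wall. No axial force develops.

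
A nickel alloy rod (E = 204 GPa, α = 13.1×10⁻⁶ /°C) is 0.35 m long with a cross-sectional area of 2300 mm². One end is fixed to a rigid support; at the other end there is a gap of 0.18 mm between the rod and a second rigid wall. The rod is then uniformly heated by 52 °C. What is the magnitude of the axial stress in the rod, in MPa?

σ ≈ 34.1 MPa (compressive)

If the wall were absent the rod would grow by αΔT L = 13.1×10⁻⁶ × 52 × 350 = 0.2384 mm.
This exceeds the 0.18 mm gap, so the wall pushes back. The portion of expansion that must be recovered elastically is δ_free − gap = 0.2384 − 0.18 = 0.05842 mm.
Compatibility: PL/(AE) = 0.05842 mm, so σ = P/A = E × (0.05842/350) = 34.05 MPa.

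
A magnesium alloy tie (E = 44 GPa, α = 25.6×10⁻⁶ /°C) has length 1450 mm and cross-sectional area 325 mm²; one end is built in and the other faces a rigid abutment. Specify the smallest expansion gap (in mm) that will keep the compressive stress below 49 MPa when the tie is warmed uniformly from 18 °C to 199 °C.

With no wall the tie would lengthen by αΔT L = 25.6×10⁻⁶ × 181 × 1450 = 6.719 mm.
A stress of 49 MPa corresponds to the wall pushing the tie back by σL/E = 49×1450/(44×10³) = 1.615 mm.
So the gap has to take up the difference, g_min = δ_free − σL/E = 6.719 − 1.615 = 5.104 mm.

g ≈ 5.1 mm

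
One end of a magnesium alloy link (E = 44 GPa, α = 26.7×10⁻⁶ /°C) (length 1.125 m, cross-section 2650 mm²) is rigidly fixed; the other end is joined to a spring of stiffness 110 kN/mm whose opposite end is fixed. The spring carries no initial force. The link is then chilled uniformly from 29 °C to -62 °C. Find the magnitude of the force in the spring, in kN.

P ≈ 146 kN

The unrestrained thermal change is αΔT L = 26.7×10⁻⁶ × 91 × 1125 = 2.733 mm.
Let P be the tensile force in the spring. The link extends elastically by PL/(AE) and the spring stretches by P/k; together these equal δ_free.
So P = δ_free / [L/(AE) + 1/k] = 2.733 / [ 1125/(2650×44×10³) + 1/(110×10³) ].
P = 2.733 / 1.874×10⁻⁵ = 145900 N.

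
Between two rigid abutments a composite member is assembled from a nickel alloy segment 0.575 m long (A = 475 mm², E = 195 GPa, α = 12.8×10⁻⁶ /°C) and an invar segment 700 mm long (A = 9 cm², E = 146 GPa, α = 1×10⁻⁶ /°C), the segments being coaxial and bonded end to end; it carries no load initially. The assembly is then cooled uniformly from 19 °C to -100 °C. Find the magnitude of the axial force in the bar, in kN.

P ≈ 83.1 kN (tensile)

With the walls removed the bar would change length by δ_free = Σ αᵢΔT Lᵢ = 12.8×10⁻⁶×119×575 + 1×10⁻⁶×119×700 = 0.9591 mm.
The walls prevent any net length change, so an axial force P (same in every segment) develops. Compatibility: P · Σ Lᵢ/(AᵢEᵢ) = δ_free.
Σ Lᵢ/(AᵢEᵢ) = 575/(475×195×10³) + 700/(900×146×10³) = 1.154×10⁻⁵ mm/N.
So P = 0.9591 / 1.154×10⁻⁵ = 83.15 kN, tensile.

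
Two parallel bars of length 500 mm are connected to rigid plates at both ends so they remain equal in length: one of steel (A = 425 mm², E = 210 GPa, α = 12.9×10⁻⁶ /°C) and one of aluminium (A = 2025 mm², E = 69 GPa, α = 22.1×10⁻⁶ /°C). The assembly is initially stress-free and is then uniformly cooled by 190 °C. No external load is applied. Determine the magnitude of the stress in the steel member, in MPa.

Equilibrium of a rigid end plate with no external load gives equal and opposite internal forces ±P in the two members. Since α_{aluminium} > α_{steel}, cooling drives the aluminium into tension and the steel into compression.
Setting the final lengths equal and cancelling L: (α₁ − α₂)ΔT = P/(A₁E₁) + P/(A₂E₂).
|α₁ − α₂|·ΔT = 9.2×10⁻⁶ × 190 = 0.001748.
1/(A₁E₁) + 1/(A₂E₂) = 1/(425×210×10³) + 1/(2025×69×10³) = 1.836×10⁻⁸ N⁻¹.
P = 0.001748 / 1.836×10⁻⁸ = 95200 N = 95.2 kN.
σ_{steel} = P/A₁ = 95200/425 = 224 MPa, compressive.

σ ≈ 224 MPa (compressive)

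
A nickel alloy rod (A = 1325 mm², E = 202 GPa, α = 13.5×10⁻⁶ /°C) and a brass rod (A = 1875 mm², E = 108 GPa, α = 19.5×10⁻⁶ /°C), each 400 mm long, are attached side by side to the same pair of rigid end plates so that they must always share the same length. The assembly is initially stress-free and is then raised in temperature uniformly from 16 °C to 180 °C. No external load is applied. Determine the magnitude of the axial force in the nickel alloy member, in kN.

The brass has the larger α, so on heating it would change length more than the nickel alloy if both were free. The rigid plates force a common final length, so the brass is put into compression and the nickel alloy into tension, with equal and opposite forces P (no external load).
Equating the net (thermal + elastic) strains gives |α₁ − α₂|·ΔT = P·[1/(A₁E₁) + 1/(A₂E₂)].
|α₁ − α₂|·ΔT = 6×10⁻⁶ × 164 = 0.000984.
1/(A₁E₁) + 1/(A₂E₂) = 1/(1325×202×10³) + 1/(1875×108×10³) = 8.674×10⁻⁹ N⁻¹.
So P = 0.000984 / 8.674×10⁻⁹ = 113.4 kN.

P ≈ 113 kN (tensile in the nickel alloy)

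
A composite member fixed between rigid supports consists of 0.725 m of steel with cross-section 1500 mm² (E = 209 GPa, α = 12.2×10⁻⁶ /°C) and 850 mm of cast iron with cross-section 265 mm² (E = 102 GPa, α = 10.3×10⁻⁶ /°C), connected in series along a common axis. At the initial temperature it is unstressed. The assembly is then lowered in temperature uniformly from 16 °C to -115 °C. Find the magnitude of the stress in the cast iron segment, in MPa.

σ ≈ 258 MPa (tensile)

If the supports were absent, the total length change would be Σ αᵢΔT Lᵢ = 12.2×10⁻⁶×131×725 + 10.3×10⁻⁶×131×850 = 2.306 mm.
The rigid supports impose zero overall length change; the single axial force P common to all segments must satisfy P Σ Lᵢ/(AᵢEᵢ) = δ_free.
Σ Lᵢ/(AᵢEᵢ) = 725/(1500×209×10³) + 850/(265×102×10³) = 3.376×10⁻⁵ mm/N.
P = 2.306 / 3.376×10⁻⁵ = 68300 N = 68.3 kN, tensile.
σ_{cast iron} = P / A = 68300 / 265 = 257.7 MPa.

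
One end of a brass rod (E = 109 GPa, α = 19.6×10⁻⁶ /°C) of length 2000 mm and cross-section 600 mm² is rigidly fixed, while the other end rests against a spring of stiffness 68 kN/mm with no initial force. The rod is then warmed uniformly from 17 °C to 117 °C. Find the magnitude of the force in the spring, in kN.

If the spring were absent the rod would lengthen by αΔT L = 19.6×10⁻⁶ × 100 × 2000 = 3.92 mm.
With a force P in the spring, the elastic change of the rod is PL/(AE) and that of the spring is P/k; compatibility requires their sum to equal δ_free.
P [ L/(AE) + 1/k ] = δ_free → P [ 2000/(600×109×10³) + 1/(68×10³) ] = 3.92.
P = 3.92 / 4.529×10⁻⁵ = 86560 N.

P ≈ 86.6 kN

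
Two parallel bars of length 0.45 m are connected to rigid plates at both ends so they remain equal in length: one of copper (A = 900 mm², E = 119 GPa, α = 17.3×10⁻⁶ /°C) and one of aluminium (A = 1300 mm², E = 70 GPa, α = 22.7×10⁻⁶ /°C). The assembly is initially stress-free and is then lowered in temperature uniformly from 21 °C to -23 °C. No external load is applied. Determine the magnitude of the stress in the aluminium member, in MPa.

σ ≈ 8.99 MPa (tensile)

Both members must finish at the same length. With the larger α, the aluminium tends to over-contract; the plates restrain it, putting the aluminium in tension and the copper in compression. With no external load the two internal forces are equal and opposite, magnitude P.
Equating the net (thermal + elastic) strains gives |α₁ − α₂|·ΔT = P·[1/(A₁E₁) + 1/(A₂E₂)].
|α₁ − α₂|·ΔT = 5.4×10⁻⁶ × 44 = 0.0002376.
1/(A₁E₁) + 1/(A₂E₂) = 1/(900×119×10³) + 1/(1300×70×10³) = 2.033×10⁻⁸ N⁻¹.
P = 0.0002376 / 2.033×10⁻⁸ = 11690 N = 11.69 kN.
σ_{aluminium} = P/A₂ = 11690/1300 = 8.992 MPa, tensile.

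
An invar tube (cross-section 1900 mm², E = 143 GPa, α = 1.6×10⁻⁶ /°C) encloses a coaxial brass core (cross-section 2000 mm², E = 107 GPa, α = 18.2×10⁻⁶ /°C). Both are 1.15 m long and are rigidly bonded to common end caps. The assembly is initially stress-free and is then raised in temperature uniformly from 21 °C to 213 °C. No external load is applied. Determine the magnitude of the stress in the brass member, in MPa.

Both members must finish at the same length. With the larger α, the brass tends to over-expand; the plates restrain it, putting the brass in compression and the invar in tension. With no external load the two internal forces are equal and opposite, magnitude P.
Setting the final lengths equal and cancelling L: (α₁ − α₂)ΔT = P/(A₁E₁) + P/(A₂E₂).
|α₁ − α₂|·ΔT = 16.6×10⁻⁶ × 192 = 0.003187.
1/(A₁E₁) + 1/(A₂E₂) = 1/(1900×143×10³) + 1/(2000×107×10³) = 8.353×10⁻⁹ N⁻¹.
So P = 0.003187 / 8.353×10⁻⁹ = 381.5 kN.
σ_{brass} = P/A₂ = 381500/2000 = 190.8 MPa, compressive.

σ ≈ 191 MPa (compressive)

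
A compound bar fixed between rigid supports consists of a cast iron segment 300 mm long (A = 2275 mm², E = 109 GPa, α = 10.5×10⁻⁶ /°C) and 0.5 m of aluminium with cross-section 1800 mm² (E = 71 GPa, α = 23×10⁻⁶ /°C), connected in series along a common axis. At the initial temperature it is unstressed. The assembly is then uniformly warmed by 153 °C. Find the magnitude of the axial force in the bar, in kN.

P ≈ 438 kN (compressive)

If the supports were absent, the total length change would be Σ αᵢΔT Lᵢ = 10.5×10⁻⁶×153×300 + 23×10⁻⁶×153×500 = 2.241 mm.
The rigid supports impose zero overall length change; the single axial force P common to all segments must satisfy P Σ Lᵢ/(AᵢEᵢ) = δ_free.
Σ Lᵢ/(AᵢEᵢ) = 300/(2275×109×10³) + 500/(1800×71×10³) = 5.122×10⁻⁶ mm/N.
Hence P = δ_free / Σ(L/AE) = 2.241/5.122×10⁻⁶ = 437.6 kN (compressive).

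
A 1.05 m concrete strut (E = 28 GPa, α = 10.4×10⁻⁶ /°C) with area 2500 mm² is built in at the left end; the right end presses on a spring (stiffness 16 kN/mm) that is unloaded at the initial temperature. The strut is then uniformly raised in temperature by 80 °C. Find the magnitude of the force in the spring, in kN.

If the spring were absent the strut would lengthen by αΔT L = 10.4×10⁻⁶ × 80 × 1050 = 0.8736 mm.
With a force P in the spring, the elastic change of the strut is PL/(AE) and that of the spring is P/k; compatibility requires their sum to equal δ_free.
So P = δ_free / [L/(AE) + 1/k] = 0.8736 / [ 1050/(2500×28×10³) + 1/(16×10³) ].
P = 0.8736 / 7.75×10⁻⁵ = 11270 N.

P ≈ 11.3 kN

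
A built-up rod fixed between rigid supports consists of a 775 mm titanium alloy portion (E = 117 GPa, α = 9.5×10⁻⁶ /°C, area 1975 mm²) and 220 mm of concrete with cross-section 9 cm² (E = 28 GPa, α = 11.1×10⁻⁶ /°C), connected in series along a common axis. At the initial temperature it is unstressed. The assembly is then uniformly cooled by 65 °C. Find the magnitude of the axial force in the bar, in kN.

P ≈ 52.7 kN (tensile)

Free thermal contraction of the whole bar: Σ αᵢΔT Lᵢ = 9.5×10⁻⁶×65×775 + 11.1×10⁻⁶×65×220 = 0.6373 mm.
The walls prevent any net length change, so an axial force P (same in every segment) develops. Compatibility: P · Σ Lᵢ/(AᵢEᵢ) = δ_free.
Σ Lᵢ/(AᵢEᵢ) = 775/(1975×117×10³) + 220/(900×28×10³) = 1.208×10⁻⁵ mm/N.
So P = 0.6373 / 1.208×10⁻⁵ = 52.74 kN, tensile.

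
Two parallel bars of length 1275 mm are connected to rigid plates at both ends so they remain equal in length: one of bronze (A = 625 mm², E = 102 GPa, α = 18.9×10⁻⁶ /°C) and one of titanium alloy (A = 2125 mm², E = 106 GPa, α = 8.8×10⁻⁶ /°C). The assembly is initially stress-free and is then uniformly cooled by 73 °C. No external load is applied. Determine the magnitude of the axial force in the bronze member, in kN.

P ≈ 36.6 kN (tensile in the bronze)

Both members must finish at the same length. With the larger α, the bronze tends to over-contract; the plates restrain it, putting the bronze in tension and the titanium alloy in compression. With no external load the two internal forces are equal and opposite, magnitude P.
Compatibility of the two members (thermal + elastic change equal): (α₁ − α₂)ΔT = P·[1/(A₁E₁) + 1/(A₂E₂)].
|α₁ − α₂|·ΔT = 10.1×10⁻⁶ × 73 = 0.0007373.
1/(A₁E₁) + 1/(A₂E₂) = 1/(625×102×10³) + 1/(2125×106×10³) = 2.013×10⁻⁸ N⁻¹.
So P = 0.0007373 / 2.013×10⁻⁸ = 36.63 kN.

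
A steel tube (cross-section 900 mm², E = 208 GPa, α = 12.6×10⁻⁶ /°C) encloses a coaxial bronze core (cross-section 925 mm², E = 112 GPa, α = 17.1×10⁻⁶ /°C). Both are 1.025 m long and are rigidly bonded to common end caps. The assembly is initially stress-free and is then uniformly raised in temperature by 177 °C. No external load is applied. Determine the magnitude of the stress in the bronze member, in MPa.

σ ≈ 57.4 MPa (compressive)

Both members must finish at the same length. With the larger α, the bronze tends to over-expand; the plates restrain it, putting the bronze in compression and the steel in tension. With no external load the two internal forces are equal and opposite, magnitude P.
Setting the final lengths equal and cancelling L: (α₁ − α₂)ΔT = P/(A₁E₁) + P/(A₂E₂).
|α₁ − α₂|·ΔT = 4.5×10⁻⁶ × 177 = 0.0007965.
1/(A₁E₁) + 1/(A₂E₂) = 1/(900×208×10³) + 1/(925×112×10³) = 1.499×10⁻⁸ N⁻¹.
So P = 0.0007965 / 1.499×10⁻⁸ = 53.12 kN.
σ_{bronze} = P/A₂ = 53120/925 = 57.43 MPa, compressive.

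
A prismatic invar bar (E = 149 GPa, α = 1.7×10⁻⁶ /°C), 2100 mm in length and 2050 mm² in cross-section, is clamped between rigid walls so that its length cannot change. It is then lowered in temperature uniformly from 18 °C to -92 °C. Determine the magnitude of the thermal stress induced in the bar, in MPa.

Because both ends are immovable the net strain is zero, and the suppressed thermal strain is αΔT = 1.7×10⁻⁶ × 110 = 187×10⁻⁶.
σ = EαΔT = 149×10³ × 1.7×10⁻⁶ × 110 = 27.86 MPa (tensile; the bar is trying to contract).

σ ≈ 27.9 MPa (tensile)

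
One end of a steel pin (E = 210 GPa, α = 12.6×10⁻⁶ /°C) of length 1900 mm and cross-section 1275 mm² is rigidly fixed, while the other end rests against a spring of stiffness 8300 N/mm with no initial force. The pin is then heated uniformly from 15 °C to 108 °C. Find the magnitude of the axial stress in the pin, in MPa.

Free thermal expansion: δ_free = αΔT L = 12.6×10⁻⁶ × 93 × 1900 = 2.226 mm.
With a force P in the spring, the elastic change of the pin is PL/(AE) and that of the spring is P/k; compatibility requires their sum to equal δ_free.
So P = δ_free / [L/(AE) + 1/k] = 2.226 / [ 1900/(1275×210×10³) + 1/(8300) ].
P = 2.226 / 0.0001276 = 17450 N.
σ = P/A = 17450/1275 = 13.69 MPa.

σ ≈ 13.7 MPa (compressive)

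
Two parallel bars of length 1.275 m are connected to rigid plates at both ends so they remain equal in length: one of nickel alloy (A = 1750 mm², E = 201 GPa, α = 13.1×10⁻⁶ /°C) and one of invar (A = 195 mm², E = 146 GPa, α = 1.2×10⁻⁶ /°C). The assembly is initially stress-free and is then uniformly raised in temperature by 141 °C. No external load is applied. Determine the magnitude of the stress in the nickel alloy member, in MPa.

σ ≈ 25.3 MPa (compressive)

Both members must finish at the same length. With the larger α, the nickel alloy tends to over-expand; the plates restrain it, putting the nickel alloy in compression and the invar in tension. With no external load the two internal forces are equal and opposite, magnitude P.
Setting the final lengths equal and cancelling L: (α₁ − α₂)ΔT = P/(A₁E₁) + P/(A₂E₂).
|α₁ − α₂|·ΔT = 11.9×10⁻⁶ × 141 = 0.001678.
1/(A₁E₁) + 1/(A₂E₂) = 1/(1750×201×10³) + 1/(195×146×10³) = 3.797×10⁻⁸ N⁻¹.
P = 0.001678 / 3.797×10⁻⁸ = 44190 N = 44.19 kN.
σ_{nickel alloy} = P/A₁ = 44190/1750 = 25.25 MPa, compressive.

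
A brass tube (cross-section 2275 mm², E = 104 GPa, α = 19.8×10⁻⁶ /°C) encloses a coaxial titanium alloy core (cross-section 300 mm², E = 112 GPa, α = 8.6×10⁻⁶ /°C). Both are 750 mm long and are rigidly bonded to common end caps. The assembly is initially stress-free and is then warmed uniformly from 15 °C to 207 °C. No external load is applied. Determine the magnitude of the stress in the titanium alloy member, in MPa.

σ ≈ 211 MPa (tensile)

Equilibrium of a rigid end plate with no external load gives equal and opposite internal forces ±P in the two members. Since α_{brass} > α_{titanium alloy}, heating drives the brass into compression and the titanium alloy into tension.
Equating the net (thermal + elastic) strains gives |α₁ − α₂|·ΔT = P·[1/(A₁E₁) + 1/(A₂E₂)].
|α₁ − α₂|·ΔT = 11.2×10⁻⁶ × 192 = 0.00215.
1/(A₁E₁) + 1/(A₂E₂) = 1/(2275×104×10³) + 1/(300×112×10³) = 3.399×10⁻⁸ N⁻¹.
P = 0.00215 / 3.399×10⁻⁸ = 63270 N = 63.27 kN.
σ_{titanium alloy} = P/A₂ = 63270/300 = 210.9 MPa, tensile.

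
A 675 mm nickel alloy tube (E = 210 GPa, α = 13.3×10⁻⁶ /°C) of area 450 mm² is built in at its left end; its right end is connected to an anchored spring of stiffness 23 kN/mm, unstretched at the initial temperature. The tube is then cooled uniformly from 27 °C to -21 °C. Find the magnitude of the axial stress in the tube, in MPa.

If the spring were absent the tube would shorten by αΔT L = 13.3×10⁻⁶ × 48 × 675 = 0.4309 mm.
With a force P in the spring, the elastic change of the tube is PL/(AE) and that of the spring is P/k; compatibility requires their sum to equal δ_free.
So P = δ_free / [L/(AE) + 1/k] = 0.4309 / [ 675/(450×210×10³) + 1/(23×10³) ].
P = 0.4309 / 5.062×10⁻⁵ = 8513 N.
σ = P/A = 8513/450 = 18.92 MPa.

σ ≈ 18.9 MPa (tensile)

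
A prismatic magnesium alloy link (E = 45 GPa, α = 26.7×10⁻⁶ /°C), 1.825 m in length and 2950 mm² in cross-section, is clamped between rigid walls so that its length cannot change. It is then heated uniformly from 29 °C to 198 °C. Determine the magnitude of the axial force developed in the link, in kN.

Full restraint means ε = 0, so the stress is σ = EαΔT = 45×10³ × 26.7×10⁻⁶ × 169 = 203.1 MPa.
P = AEαΔT = 2950 × 45×10³ × 26.7×10⁻⁶ × 169 = 599 kN (compressive).

P ≈ 599 kN (compressive)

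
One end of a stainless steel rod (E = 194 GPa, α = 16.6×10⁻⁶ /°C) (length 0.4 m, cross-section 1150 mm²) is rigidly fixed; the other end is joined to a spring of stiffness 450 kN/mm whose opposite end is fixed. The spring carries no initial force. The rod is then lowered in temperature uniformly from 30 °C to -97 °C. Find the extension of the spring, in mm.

δ ≈ 0.467 mm

Free thermal contraction: δ_free = αΔT L = 16.6×10⁻⁶ × 127 × 400 = 0.8433 mm.
With a force P in the spring, the elastic change of the rod is PL/(AE) and that of the spring is P/k; compatibility requires their sum to equal δ_free.
P [ L/(AE) + 1/k ] = δ_free → P [ 400/(1150×194×10³) + 1/(450×10³) ] = 0.8433.
P = 0.8433 / 4.015×10⁻⁶ = 210000 N.
Spring extension = P/k = 210000/(450×10³) = 0.4667 mm.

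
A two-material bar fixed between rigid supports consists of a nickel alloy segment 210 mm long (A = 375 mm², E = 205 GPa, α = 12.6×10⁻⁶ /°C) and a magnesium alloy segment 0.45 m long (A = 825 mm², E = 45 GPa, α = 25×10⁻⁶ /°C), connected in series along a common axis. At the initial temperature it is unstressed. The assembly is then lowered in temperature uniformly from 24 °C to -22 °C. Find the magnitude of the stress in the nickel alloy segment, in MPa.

σ ≈ 115 MPa (tensile)

If the supports were absent, the total length change would be Σ αᵢΔT Lᵢ = 12.6×10⁻⁶×46×210 + 25×10⁻⁶×46×450 = 0.6392 mm.
Since the ends are fixed, an axial force P builds up, equal in every segment, with P · Σ Lᵢ/(AᵢEᵢ) = δ_free.
The series flexibility is Σ Lᵢ/(AᵢEᵢ) = 210/(375×205×10³) + 450/(825×45×10³) = 1.485×10⁻⁵ mm/N.
P = 0.6392 / 1.485×10⁻⁵ = 43040 N = 43.04 kN, tensile.
σ_{nickel alloy} = P / A = 43040 / 375 = 114.8 MPa.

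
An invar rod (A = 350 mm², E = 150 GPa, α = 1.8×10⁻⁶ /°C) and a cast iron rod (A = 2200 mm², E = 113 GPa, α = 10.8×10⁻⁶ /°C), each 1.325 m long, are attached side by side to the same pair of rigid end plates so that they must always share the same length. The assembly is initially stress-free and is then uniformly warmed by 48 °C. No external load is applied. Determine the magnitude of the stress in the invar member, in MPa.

σ ≈ 53.5 MPa (tensile)

The cast iron has the larger α, so on heating it would change length more than the invar if both were free. The rigid plates force a common final length, so the cast iron is put into compression and the invar into tension, with equal and opposite forces P (no external load).
Compatibility of the two members (thermal + elastic change equal): (α₁ − α₂)ΔT = P·[1/(A₁E₁) + 1/(A₂E₂)].
|α₁ − α₂|·ΔT = 9×10⁻⁶ × 48 = 0.000432.
1/(A₁E₁) + 1/(A₂E₂) = 1/(350×150×10³) + 1/(2200×113×10³) = 2.307×10⁻⁸ N⁻¹.
P = 0.000432 / 2.307×10⁻⁸ = 18730 N = 18.73 kN.
σ_{invar} = P/A₁ = 18730/350 = 53.5 MPa, tensile.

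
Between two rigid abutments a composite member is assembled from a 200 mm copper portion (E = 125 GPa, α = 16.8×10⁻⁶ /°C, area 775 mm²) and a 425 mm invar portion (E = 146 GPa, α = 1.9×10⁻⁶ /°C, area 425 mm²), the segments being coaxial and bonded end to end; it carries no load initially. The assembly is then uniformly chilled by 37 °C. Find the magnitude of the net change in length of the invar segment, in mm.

|ΔL| ≈ 0.0886 mm

Free thermal contraction of the whole bar: Σ αᵢΔT Lᵢ = 16.8×10⁻⁶×37×200 + 1.9×10⁻⁶×37×425 = 0.1542 mm.
The rigid supports impose zero overall length change; the single axial force P common to all segments must satisfy P Σ Lᵢ/(AᵢEᵢ) = δ_free.
Σ Lᵢ/(AᵢEᵢ) = 200/(775×125×10³) + 425/(425×146×10³) = 8.914×10⁻⁶ mm/N.
Hence P = δ_free / Σ(L/AE) = 0.1542/8.914×10⁻⁶ = 17.3 kN (tensile).
For the invar segment, free thermal change = 1.9×10⁻⁶×37×425 = 0.02988 mm and elastic change from P = 17300×425/(425×146×10³) = 0.1185 mm; these oppose, so the net change is 0.0886 mm (segment lengthens).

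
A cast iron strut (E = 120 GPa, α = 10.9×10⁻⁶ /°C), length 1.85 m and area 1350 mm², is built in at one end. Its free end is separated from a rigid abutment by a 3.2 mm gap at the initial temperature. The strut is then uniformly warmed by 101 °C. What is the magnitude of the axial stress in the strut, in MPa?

σ ≈ 0 MPa

If the wall were absent the strut would grow by αΔT L = 10.9×10⁻⁶ × 101 × 1850 = 2.037 mm.
This is smaller than the 3.2 mm clearance, so the strut expands freely without reaching the stop — the stress is zero.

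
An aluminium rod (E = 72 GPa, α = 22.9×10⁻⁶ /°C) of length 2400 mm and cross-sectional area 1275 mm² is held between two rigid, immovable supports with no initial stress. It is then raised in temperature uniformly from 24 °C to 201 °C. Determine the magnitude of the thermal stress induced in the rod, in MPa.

With length fixed, the mechanical strain must cancel the thermal strain αΔT = 22.9×10⁻⁶ × 177 = 4053.3×10⁻⁶.
Hence σ = E·αΔT = 72×10³ × 4053.3×10⁻⁶ = 291.8 MPa, compressive.

σ ≈ 292 MPa (compressive)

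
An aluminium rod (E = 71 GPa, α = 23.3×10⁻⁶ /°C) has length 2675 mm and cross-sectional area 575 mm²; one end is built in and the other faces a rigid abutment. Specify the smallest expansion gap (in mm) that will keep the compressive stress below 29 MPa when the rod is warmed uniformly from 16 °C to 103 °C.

Free expansion if unrestrained: δ_free = αΔT L = 23.3×10⁻⁶ × 87 × 2675 = 5.422 mm.
At the allowable stress the elastic shortening the wall may impose is σL/E = 29 × 2675 / (71×10³) = 1.093 mm.
So the gap has to take up the difference, g_min = δ_free − σL/E = 5.422 − 1.093 = 4.33 mm.

g ≈ 4.33 mm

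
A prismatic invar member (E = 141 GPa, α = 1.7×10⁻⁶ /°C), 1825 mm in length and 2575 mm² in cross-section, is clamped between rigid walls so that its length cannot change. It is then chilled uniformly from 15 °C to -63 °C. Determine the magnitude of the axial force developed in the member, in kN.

Full restraint means ε = 0, so the stress is σ = EαΔT = 141×10³ × 1.7×10⁻⁶ × 78 = 18.7 MPa.
P = AEαΔT = 2575 × 141×10³ × 1.7×10⁻⁶ × 78 = 48.14 kN (tensile).

P ≈ 48.1 kN (tensile)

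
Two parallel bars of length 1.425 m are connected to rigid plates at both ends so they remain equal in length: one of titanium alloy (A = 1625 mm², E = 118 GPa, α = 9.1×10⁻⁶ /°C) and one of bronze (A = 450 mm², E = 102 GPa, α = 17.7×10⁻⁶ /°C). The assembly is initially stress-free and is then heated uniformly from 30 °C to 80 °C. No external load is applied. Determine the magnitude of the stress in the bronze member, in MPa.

σ ≈ 35.4 MPa (compressive)

The bronze has the larger α, so on heating it would change length more than the titanium alloy if both were free. The rigid plates force a common final length, so the bronze is put into compression and the titanium alloy into tension, with equal and opposite forces P (no external load).
Equating the net (thermal + elastic) strains gives |α₁ − α₂|·ΔT = P·[1/(A₁E₁) + 1/(A₂E₂)].
|α₁ − α₂|·ΔT = 8.6×10⁻⁶ × 50 = 0.00043.
1/(A₁E₁) + 1/(A₂E₂) = 1/(1625×118×10³) + 1/(450×102×10³) = 2.7×10⁻⁸ N⁻¹.
P = 0.00043 / 2.7×10⁻⁸ = 15920 N = 15.92 kN.
σ_{bronze} = P/A₂ = 15920/450 = 35.39 MPa, compressive.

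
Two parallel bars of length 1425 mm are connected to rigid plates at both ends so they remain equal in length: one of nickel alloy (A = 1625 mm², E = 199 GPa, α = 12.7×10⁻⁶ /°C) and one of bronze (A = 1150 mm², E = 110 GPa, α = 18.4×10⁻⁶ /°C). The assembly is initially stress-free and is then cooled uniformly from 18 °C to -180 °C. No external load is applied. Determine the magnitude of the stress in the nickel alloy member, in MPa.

Both members must finish at the same length. With the larger α, the bronze tends to over-contract; the plates restrain it, putting the bronze in tension and the nickel alloy in compression. With no external load the two internal forces are equal and opposite, magnitude P.
Equating the net (thermal + elastic) strains gives |α₁ − α₂|·ΔT = P·[1/(A₁E₁) + 1/(A₂E₂)].
|α₁ − α₂|·ΔT = 5.7×10⁻⁶ × 198 = 0.001129.
1/(A₁E₁) + 1/(A₂E₂) = 1/(1625×199×10³) + 1/(1150×110×10³) = 1.1×10⁻⁸ N⁻¹.
So P = 0.001129 / 1.1×10⁻⁸ = 102.6 kN.
σ_{nickel alloy} = P/A₁ = 102600/1625 = 63.15 MPa, compressive.

σ ≈ 63.2 MPa (compressive)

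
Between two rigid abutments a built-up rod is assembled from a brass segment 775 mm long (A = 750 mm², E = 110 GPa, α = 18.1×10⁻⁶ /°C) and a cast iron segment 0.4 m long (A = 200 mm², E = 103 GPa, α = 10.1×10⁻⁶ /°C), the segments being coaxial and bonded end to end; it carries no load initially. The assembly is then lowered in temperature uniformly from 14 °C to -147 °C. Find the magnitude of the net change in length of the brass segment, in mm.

If the supports were absent, the total length change would be Σ αᵢΔT Lᵢ = 18.1×10⁻⁶×161×775 + 10.1×10⁻⁶×161×400 = 2.909 mm.
The rigid supports impose zero overall length change; the single axial force P common to all segments must satisfy P Σ Lᵢ/(AᵢEᵢ) = δ_free.
Σ Lᵢ/(AᵢEᵢ) = 775/(750×110×10³) + 400/(200×103×10³) = 2.881×10⁻⁵ mm/N.
P = 2.909 / 2.881×10⁻⁵ = 101000 N = 101 kN, tensile.
For the brass segment, free thermal change = 18.1×10⁻⁶×161×775 = 2.258 mm and elastic change from P = 101000×775/(750×110×10³) = 0.9484 mm; these oppose, so the net change is 1.31 mm (segment shortens).

|ΔL| ≈ 1.31 mm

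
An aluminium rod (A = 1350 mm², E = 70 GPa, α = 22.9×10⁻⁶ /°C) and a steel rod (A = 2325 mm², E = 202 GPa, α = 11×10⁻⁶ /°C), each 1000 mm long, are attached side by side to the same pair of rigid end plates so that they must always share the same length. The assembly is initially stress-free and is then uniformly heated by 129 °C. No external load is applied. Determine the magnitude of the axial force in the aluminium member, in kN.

P ≈ 121 kN (compressive in the aluminium)

Both members must finish at the same length. With the larger α, the aluminium tends to over-expand; the plates restrain it, putting the aluminium in compression and the steel in tension. With no external load the two internal forces are equal and opposite, magnitude P.
Equating the net (thermal + elastic) strains gives |α₁ − α₂|·ΔT = P·[1/(A₁E₁) + 1/(A₂E₂)].
|α₁ − α₂|·ΔT = 11.9×10⁻⁶ × 129 = 0.001535.
1/(A₁E₁) + 1/(A₂E₂) = 1/(1350×70×10³) + 1/(2325×202×10³) = 1.271×10⁻⁸ N⁻¹.
So P = 0.001535 / 1.271×10⁻⁸ = 120.8 kN.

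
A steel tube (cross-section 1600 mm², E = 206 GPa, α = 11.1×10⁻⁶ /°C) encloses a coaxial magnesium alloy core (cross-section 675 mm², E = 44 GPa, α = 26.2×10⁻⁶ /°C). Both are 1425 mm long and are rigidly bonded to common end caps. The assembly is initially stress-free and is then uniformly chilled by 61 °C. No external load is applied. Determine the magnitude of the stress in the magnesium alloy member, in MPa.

σ ≈ 37.2 MPa (tensile)

Equilibrium of a rigid end plate with no external load gives equal and opposite internal forces ±P in the two members. Since α_{magnesium alloy} > α_{steel}, cooling drives the magnesium alloy into tension and the steel into compression.
Equating the net (thermal + elastic) strains gives |α₁ − α₂|·ΔT = P·[1/(A₁E₁) + 1/(A₂E₂)].
|α₁ − α₂|·ΔT = 15.1×10⁻⁶ × 61 = 0.0009211.
1/(A₁E₁) + 1/(A₂E₂) = 1/(1600×206×10³) + 1/(675×44×10³) = 3.67×10⁻⁸ N⁻¹.
P = 0.0009211 / 3.67×10⁻⁸ = 25100 N = 25.1 kN.
σ_{magnesium alloy} = P/A₂ = 25100/675 = 37.18 MPa, tensile.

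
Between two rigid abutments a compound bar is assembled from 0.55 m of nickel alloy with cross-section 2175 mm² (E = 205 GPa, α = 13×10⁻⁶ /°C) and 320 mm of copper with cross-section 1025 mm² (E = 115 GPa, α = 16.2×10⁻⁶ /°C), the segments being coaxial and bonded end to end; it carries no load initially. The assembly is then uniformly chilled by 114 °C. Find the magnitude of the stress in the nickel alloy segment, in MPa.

If the supports were absent, the total length change would be Σ αᵢΔT Lᵢ = 13×10⁻⁶×114×550 + 16.2×10⁻⁶×114×320 = 1.406 mm.
The walls prevent any net length change, so an axial force P (same in every segment) develops. Compatibility: P · Σ Lᵢ/(AᵢEᵢ) = δ_free.
The series flexibility is Σ Lᵢ/(AᵢEᵢ) = 550/(2175×205×10³) + 320/(1025×115×10³) = 3.948×10⁻⁶ mm/N.
P = 1.406 / 3.948×10⁻⁶ = 356100 N = 356.1 kN, tensile.
σ_{nickel alloy} = P / A = 356100 / 2175 = 163.7 MPa.

σ ≈ 164 MPa (tensile)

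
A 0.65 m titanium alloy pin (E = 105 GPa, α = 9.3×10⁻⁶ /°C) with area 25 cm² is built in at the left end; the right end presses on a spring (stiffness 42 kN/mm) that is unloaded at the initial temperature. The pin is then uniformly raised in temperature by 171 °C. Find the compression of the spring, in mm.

The unrestrained thermal change is αΔT L = 9.3×10⁻⁶ × 171 × 650 = 1.034 mm.
Let P be the compressive force at the spring. The pin shortens elastically by PL/(AE) and the spring compresses by P/k; together these equal δ_free.
P [ L/(AE) + 1/k ] = δ_free → P [ 650/(2500×105×10³) + 1/(42×10³) ] = 1.034.
P = 1.034 / 2.629×10⁻⁵ = 39330 N.
Spring compression = P/k = 39330/(42×10³) = 0.9363 mm.

δ ≈ 0.936 mm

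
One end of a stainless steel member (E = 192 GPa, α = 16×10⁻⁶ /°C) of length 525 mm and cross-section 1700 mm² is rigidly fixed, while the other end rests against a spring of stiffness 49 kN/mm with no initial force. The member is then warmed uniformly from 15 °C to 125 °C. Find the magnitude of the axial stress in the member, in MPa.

If the spring were absent the member would lengthen by αΔT L = 16×10⁻⁶ × 110 × 525 = 0.924 mm.
Let P be the compressive force at the spring. The member shortens elastically by PL/(AE) and the spring compresses by P/k; together these equal δ_free.
P [ L/(AE) + 1/k ] = δ_free → P [ 525/(1700×192×10³) + 1/(49×10³) ] = 0.924.
P = 0.924 / 2.202×10⁻⁵ = 41970 N.
σ = P/A = 41970/1700 = 24.69 MPa.

σ ≈ 24.7 MPa (compressive)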